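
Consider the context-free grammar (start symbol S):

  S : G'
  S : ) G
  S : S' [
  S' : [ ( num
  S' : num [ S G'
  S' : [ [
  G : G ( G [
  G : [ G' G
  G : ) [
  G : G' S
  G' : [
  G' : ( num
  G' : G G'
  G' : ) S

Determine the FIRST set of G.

From G : G ( G [: add FIRST(G) = { (, ), [ }.
G : [ G' G contributes {[}.
G : ) [ contributes {)}.
From G : G' S: add FIRST(G') = { (, ), [ }.
Union: FIRST(G) = { (, ), [ }.

{ (, ), [ }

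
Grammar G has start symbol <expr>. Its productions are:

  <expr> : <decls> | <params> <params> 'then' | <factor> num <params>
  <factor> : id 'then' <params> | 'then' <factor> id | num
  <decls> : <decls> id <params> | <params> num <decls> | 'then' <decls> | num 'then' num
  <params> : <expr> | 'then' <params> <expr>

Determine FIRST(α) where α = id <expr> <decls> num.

id is a terminal; add {id} and stop.

{ id }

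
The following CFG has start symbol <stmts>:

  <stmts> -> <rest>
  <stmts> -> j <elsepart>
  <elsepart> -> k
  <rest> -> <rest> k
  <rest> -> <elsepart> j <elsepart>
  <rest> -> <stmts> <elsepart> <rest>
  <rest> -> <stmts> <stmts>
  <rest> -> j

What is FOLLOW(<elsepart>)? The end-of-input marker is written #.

In <stmts> -> j <elsepart>: <elsepart> is at the end, add FOLLOW(<stmts>) = { #, j, k }.
In <rest> -> <elsepart> j <elsepart>: add FIRST(j <elsepart>) = { j }.
In <rest> -> <elsepart> j <elsepart>: <elsepart> is at the end, add FOLLOW(<rest>) = { #, j, k }.
In <rest> -> <stmts> <elsepart> <rest>: add FIRST(<rest>) = { j, k }.
Union: FOLLOW(<elsepart>) = { #, j, k }.

{ #, j, k }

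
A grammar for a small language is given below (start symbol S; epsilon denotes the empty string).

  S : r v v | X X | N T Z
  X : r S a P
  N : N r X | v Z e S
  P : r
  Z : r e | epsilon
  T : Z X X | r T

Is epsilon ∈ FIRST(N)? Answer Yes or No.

No

Nullable nonterminals: Z.
No production of N has an RHS whose symbols are all nullable, so N is not nullable.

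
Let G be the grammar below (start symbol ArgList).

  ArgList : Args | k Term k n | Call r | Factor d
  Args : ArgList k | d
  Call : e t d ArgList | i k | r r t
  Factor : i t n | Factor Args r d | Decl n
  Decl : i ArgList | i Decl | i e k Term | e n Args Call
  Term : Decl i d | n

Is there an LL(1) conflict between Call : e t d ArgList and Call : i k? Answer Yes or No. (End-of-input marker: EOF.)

FIRST(e t d ArgList) = { e } and FIRST(i k) = { i }.
The FIRST sets are disjoint and neither alternative is nullable — no conflict.

No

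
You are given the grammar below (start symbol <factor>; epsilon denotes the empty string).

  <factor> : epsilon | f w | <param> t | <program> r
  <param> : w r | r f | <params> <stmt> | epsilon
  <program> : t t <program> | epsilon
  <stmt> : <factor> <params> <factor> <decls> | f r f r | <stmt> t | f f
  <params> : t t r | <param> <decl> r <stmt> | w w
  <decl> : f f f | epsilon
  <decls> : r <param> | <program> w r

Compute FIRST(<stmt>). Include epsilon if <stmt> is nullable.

From <stmt> : <factor> <params> <factor> <decls>: <factor> nullable, take FIRST(<factor>) ∪ FIRST(<params>) = { f, r, t, w }.
<stmt> : f r f r contributes {f}.
From <stmt> : <stmt> t: add FIRST(<stmt>) = { f, r, t, w }.
<stmt> : f f contributes {f}.
Union: FIRST(<stmt>) = { f, r, t, w }.

{ f, r, t, w }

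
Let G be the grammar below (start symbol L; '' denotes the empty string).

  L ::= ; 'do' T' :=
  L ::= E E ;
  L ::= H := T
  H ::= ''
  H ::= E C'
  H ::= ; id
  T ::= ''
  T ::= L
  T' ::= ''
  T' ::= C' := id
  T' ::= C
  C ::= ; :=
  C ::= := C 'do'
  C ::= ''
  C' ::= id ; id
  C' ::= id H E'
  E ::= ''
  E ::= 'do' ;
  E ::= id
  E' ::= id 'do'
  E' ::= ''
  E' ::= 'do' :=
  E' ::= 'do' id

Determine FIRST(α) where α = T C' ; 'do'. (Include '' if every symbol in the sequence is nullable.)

{ 'do', :=, ;, id }

Add FIRST(T)\{''} = { 'do', :=, ;, id }; T is nullable, continue.
Add FIRST(C') = { id }; C' is not nullable, stop.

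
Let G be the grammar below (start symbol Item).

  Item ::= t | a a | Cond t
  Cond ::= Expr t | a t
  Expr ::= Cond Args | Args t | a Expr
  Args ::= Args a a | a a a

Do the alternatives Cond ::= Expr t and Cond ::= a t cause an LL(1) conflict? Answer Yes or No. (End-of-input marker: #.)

FIRST(Expr t) = { a } and FIRST(a t) = { a }.
Both contain a, so the two alternatives are not disjoint — LL(1) conflict.

Yes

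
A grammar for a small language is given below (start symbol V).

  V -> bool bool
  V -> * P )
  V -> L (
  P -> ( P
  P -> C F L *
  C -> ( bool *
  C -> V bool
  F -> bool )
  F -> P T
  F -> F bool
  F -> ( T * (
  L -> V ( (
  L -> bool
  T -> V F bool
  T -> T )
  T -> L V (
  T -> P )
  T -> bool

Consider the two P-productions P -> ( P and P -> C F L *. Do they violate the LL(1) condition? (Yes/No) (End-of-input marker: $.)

Yes

FIRST(( P) = { ( } and FIRST(C F L *) = { (, *, bool }.
Both contain (, so the two alternatives are not disjoint — LL(1) conflict.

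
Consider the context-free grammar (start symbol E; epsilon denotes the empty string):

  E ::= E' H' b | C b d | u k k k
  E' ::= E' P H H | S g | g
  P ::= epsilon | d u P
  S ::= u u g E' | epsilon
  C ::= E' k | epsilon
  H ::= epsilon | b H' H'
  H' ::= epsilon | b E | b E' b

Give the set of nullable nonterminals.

Directly nullable (have an epsilon-production): P, S, C, H, H'.
No other nonterminal has a production whose RHS symbols are all nullable.

{ C, H, H', P, S }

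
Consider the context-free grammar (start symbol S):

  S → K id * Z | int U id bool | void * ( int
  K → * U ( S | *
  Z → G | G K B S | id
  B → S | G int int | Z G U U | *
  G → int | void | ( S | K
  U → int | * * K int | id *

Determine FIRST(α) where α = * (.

* is a terminal; add {*} and stop.

{ * }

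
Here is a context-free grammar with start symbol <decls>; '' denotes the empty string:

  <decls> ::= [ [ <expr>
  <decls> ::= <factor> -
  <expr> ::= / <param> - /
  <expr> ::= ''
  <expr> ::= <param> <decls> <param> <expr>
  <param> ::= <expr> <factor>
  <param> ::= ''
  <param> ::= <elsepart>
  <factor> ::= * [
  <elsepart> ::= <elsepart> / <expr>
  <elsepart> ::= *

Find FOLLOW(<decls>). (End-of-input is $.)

{ $, *, -, /, [ }

<decls> is the start symbol, so $ ∈ FOLLOW(<decls>).
In <expr> ::= <param> <decls> <param> <expr>: add FIRST(<param> <expr>)\{''} = { *, /, [ }.
  Since <param> <expr> is nullable, also add FOLLOW(<expr>) = { $, *, -, /, [ }.
Union: FOLLOW(<decls>) = { $, *, -, /, [ }.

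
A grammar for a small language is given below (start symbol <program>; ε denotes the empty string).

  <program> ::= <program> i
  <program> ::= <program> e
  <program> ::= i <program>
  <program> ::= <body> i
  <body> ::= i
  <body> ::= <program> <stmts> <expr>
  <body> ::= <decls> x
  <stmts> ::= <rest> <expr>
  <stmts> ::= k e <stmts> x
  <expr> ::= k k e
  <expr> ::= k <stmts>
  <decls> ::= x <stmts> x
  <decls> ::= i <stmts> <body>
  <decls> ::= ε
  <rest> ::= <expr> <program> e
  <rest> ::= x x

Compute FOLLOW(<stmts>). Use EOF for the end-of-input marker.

{ i, k, x }

In <body> ::= <program> <stmts> <expr>: add FIRST(<expr>) = { k }.
In <stmts> ::= k e <stmts> x: add FIRST(x) = { x }.
In <expr> ::= k <stmts>: <stmts> is at the end, add FOLLOW(<expr>) = { i, k, x }.
In <decls> ::= x <stmts> x: add FIRST(x) = { x }.
In <decls> ::= i <stmts> <body>: add FIRST(<body>) = { i, x }.
Union: FOLLOW(<stmts>) = { i, k, x }.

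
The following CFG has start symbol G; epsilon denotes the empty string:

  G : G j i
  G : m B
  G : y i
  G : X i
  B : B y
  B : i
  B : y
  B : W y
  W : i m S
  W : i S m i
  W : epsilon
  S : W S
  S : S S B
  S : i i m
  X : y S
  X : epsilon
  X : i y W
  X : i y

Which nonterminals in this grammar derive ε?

Directly nullable (have an epsilon-production): W, X.
No other nonterminal has a production whose RHS symbols are all nullable.

{ W, X }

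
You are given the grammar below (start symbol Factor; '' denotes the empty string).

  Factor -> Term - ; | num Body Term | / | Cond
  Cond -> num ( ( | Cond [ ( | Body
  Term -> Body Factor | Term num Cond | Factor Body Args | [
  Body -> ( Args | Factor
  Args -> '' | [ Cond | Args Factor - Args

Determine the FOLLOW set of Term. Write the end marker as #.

In Factor -> Term - ;: add FIRST(- ;) = { - }.
In Factor -> num Body Term: Term is at the end, add FOLLOW(Factor) = { #, (, -, /, [, num }.
In Term -> Term num Cond: add FIRST(num Cond) = { num }.
Union: FOLLOW(Term) = { #, (, -, /, [, num }.

{ #, (, -, /, [, num }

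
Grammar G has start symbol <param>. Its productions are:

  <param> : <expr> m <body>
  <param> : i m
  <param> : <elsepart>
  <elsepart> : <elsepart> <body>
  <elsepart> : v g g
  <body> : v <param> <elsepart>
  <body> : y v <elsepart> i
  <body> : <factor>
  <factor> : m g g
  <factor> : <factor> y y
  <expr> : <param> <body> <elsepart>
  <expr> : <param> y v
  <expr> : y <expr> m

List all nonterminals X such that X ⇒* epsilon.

{ } (none)

No nonterminal has an empty production or an RHS whose symbols are all nullable.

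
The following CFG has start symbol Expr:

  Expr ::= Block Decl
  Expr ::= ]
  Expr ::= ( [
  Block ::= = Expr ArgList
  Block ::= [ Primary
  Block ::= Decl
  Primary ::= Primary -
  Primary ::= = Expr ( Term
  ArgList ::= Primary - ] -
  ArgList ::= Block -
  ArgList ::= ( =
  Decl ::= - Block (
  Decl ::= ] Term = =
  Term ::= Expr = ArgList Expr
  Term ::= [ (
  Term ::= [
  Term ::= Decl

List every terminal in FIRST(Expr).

From Expr ::= Block Decl: add FIRST(Block) = { -, =, [, ] }.
Expr ::= ] contributes {]}.
Expr ::= ( [ contributes {(}.
Union: FIRST(Expr) = { (, -, =, [, ] }.

{ (, -, =, [, ] }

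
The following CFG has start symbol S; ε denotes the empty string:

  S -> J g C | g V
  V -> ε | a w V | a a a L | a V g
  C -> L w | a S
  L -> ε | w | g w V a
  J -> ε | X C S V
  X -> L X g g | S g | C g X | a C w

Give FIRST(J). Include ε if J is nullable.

{ a, g, w, ε }

J -> ε contributes ε.
From J -> X C S V: add FIRST(X) = { a, g, w }.
Union: FIRST(J) = { a, g, w, ε }.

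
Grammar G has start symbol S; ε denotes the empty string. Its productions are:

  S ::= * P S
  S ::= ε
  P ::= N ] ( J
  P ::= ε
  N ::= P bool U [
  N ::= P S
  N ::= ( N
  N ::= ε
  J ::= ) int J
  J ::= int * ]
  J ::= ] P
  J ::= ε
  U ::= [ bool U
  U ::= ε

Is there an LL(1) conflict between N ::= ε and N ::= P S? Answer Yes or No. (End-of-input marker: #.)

Yes

FIRST(ε) = { ε } and FIRST(P S) = { (, *, ], bool, ε }.
Both alternatives are nullable, violating the LL(1) condition.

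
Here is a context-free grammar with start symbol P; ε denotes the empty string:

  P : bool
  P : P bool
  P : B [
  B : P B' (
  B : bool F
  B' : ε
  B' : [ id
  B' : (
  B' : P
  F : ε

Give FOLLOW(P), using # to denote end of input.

P is the start symbol, so # ∈ FOLLOW(P).
In P : P bool: add FIRST(bool) = { bool }.
In B : P B' (: add FIRST(B' () = { (, [, bool }.
In B' : P: P is at the end, add FOLLOW(B') = { ( }.
Union: FOLLOW(P) = { #, (, [, bool }.

{ #, (, [, bool }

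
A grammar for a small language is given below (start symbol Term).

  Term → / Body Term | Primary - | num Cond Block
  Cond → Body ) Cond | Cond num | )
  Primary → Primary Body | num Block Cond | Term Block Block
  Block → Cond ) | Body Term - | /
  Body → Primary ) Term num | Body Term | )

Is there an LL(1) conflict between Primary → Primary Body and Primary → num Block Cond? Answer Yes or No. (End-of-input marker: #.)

FIRST(Primary Body) = { /, num } and FIRST(num Block Cond) = { num }.
Both contain num, so the two alternatives are not disjoint — LL(1) conflict.

Yes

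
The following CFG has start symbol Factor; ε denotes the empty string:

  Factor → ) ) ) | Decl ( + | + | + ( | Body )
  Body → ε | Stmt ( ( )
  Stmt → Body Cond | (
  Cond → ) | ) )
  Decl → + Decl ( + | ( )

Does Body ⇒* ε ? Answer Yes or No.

Yes

Body has an ε-production, so Body ⇒ ε.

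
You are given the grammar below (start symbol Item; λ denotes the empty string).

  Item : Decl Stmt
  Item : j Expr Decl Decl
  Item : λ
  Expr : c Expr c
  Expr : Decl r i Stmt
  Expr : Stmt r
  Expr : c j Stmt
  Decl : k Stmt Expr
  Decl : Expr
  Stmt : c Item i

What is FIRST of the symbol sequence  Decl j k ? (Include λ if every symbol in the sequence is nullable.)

Add FIRST(Decl) = { c, k }; Decl is not nullable, stop.

{ c, k }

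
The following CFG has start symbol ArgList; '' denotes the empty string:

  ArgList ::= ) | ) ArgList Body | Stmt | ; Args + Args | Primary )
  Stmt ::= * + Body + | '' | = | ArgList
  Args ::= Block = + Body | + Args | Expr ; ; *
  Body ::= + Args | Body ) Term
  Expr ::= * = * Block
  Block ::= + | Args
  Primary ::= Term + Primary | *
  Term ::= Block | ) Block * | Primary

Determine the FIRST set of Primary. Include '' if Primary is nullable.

{ ), *, + }

From Primary ::= Term + Primary: add FIRST(Term) = { ), *, + }.
Primary ::= * contributes {*}.
Union: FIRST(Primary) = { ), *, + }.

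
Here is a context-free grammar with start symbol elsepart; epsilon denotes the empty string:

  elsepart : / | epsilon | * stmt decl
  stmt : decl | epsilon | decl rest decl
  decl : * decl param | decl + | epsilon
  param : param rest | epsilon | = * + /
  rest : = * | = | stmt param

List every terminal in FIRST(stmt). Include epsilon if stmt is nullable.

{ *, +, =, epsilon }

From stmt : decl: add FIRST(decl) = { *, +, epsilon } (including epsilon since decl is nullable).
stmt : epsilon contributes epsilon.
From stmt : decl rest decl: decl, rest, decl nullable, take FIRST(decl) ∪ FIRST(rest) ∪ FIRST(decl) = { *, +, = }; also epsilon since the whole RHS is nullable.
Union: FIRST(stmt) = { *, +, =, epsilon }.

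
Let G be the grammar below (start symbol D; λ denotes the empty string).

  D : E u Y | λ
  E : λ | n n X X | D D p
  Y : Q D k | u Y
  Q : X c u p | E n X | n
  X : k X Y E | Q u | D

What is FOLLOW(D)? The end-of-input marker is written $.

D is the start symbol, so $ ∈ FOLLOW(D).
In E : D D p: add FIRST(D p) = { n, p, u }.
In E : D D p: add FIRST(p) = { p }.
In Y : Q D k: add FIRST(k) = { k }.
In X : D: D is at the end, add FOLLOW(X) = { c, k, n, p, u }.
Union: FOLLOW(D) = { $, c, k, n, p, u }.

{ $, c, k, n, p, u }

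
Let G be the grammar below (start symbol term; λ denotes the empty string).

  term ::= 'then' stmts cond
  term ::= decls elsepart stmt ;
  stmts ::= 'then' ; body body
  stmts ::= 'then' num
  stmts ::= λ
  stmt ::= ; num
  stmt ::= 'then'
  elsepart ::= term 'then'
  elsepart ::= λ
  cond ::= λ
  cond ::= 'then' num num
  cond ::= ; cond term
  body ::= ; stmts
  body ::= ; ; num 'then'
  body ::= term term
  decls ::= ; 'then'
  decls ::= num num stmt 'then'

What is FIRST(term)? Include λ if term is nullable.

term ::= 'then' stmts cond contributes {'then'}.
From term ::= decls elsepart stmt ;: add FIRST(decls) = { ;, num }.
Union: FIRST(term) = { 'then', ;, num }.

{ 'then', ;, num }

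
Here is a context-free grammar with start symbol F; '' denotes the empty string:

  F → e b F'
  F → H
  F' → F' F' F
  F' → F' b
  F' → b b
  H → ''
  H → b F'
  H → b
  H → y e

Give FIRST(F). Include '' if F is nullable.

F → e b F' contributes {e}.
From F → H: add FIRST(H) = { b, y, '' } (including '' since H is nullable).
Union: FIRST(F) = { b, e, y, '' }.

{ b, e, y, '' }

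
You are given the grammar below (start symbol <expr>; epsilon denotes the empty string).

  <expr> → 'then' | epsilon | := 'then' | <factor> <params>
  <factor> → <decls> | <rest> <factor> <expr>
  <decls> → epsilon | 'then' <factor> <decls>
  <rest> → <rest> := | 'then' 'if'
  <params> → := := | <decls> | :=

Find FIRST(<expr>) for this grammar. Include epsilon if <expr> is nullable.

<expr> → 'then' contributes {'then'}.
<expr> → epsilon contributes epsilon.
<expr> → := 'then' contributes {:=}.
From <expr> → <factor> <params>: <factor>, <params> nullable, take FIRST(<factor>) ∪ FIRST(<params>) = { 'then', := }; also epsilon since the whole RHS is nullable.
Union: FIRST(<expr>) = { 'then', :=, epsilon }.

{ 'then', :=, epsilon }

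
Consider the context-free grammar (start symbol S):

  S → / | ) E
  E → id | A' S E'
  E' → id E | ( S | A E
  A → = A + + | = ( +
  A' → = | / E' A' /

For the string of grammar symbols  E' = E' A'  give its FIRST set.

Add FIRST(E') = { (, =, id }; E' is not nullable, stop.

{ (, =, id }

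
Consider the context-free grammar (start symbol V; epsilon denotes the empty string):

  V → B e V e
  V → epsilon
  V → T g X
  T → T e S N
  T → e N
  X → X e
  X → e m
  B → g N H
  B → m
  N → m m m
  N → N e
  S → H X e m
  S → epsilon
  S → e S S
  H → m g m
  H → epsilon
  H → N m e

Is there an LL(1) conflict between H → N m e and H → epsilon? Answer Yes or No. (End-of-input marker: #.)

FIRST(N m e) = { m } and FIRST(epsilon) = { epsilon }.
The second is nullable but FOLLOW(H) = { e } is disjoint from FIRST of the first.

No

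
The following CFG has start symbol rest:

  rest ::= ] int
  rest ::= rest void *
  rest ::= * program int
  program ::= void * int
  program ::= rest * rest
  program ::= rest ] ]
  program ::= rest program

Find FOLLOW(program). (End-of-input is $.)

{ int }

In rest ::= * program int: add FIRST(int) = { int }.
In program ::= rest program: program is at the end, add FOLLOW(program) = { int }.
Union: FOLLOW(program) = { int }.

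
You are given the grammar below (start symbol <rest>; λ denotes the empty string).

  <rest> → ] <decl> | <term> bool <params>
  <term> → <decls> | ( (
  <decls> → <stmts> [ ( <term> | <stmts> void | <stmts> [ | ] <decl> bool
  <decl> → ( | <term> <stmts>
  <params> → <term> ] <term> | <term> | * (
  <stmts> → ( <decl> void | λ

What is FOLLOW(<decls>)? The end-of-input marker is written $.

In <term> → <decls>: <decls> is at the end, add FOLLOW(<term>) = { $, (, ], bool, void }.
Union: FOLLOW(<decls>) = { $, (, ], bool, void }.

{ $, (, ], bool, void }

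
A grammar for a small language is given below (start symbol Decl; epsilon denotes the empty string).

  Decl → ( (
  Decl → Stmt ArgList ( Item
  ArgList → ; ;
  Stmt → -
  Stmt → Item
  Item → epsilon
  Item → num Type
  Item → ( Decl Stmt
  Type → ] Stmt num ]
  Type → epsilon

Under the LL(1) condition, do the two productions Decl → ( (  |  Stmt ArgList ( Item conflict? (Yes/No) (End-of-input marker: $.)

Yes

FIRST(( () = { ( } and FIRST(Stmt ArgList ( Item) = { (, -, ;, num }.
Both contain (, so the two alternatives are not disjoint — LL(1) conflict.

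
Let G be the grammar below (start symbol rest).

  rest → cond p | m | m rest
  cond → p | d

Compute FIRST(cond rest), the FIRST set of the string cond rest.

Add FIRST(cond) = { d, p }; cond is not nullable, stop.

{ d, p }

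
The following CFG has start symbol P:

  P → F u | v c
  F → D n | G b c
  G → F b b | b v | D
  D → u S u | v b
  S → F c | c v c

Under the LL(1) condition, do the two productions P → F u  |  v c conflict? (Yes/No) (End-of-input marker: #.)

FIRST(F u) = { b, u, v } and FIRST(v c) = { v }.
Both contain v, so the two alternatives are not disjoint — LL(1) conflict.

Yes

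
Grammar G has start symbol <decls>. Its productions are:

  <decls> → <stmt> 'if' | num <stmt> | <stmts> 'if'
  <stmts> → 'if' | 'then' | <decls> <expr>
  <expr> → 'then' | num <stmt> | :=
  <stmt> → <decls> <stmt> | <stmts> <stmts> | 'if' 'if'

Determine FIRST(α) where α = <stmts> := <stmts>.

Add FIRST(<stmts>) = { 'if', 'then', num }; <stmts> is not nullable, stop.

{ 'if', 'then', num }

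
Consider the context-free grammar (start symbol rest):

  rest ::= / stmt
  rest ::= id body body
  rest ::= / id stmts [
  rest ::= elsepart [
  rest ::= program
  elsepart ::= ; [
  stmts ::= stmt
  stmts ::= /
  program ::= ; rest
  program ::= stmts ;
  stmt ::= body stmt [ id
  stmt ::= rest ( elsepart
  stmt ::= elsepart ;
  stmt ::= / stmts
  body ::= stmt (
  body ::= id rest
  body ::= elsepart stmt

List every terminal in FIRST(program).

{ /, ;, id }

program ::= ; rest contributes {;}.
From program ::= stmts ;: add FIRST(stmts) = { /, ;, id }.
Union: FIRST(program) = { /, ;, id }.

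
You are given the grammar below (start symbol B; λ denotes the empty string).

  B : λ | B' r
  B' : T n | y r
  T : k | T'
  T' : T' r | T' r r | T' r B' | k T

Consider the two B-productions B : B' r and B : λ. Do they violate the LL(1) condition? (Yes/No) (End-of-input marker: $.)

FIRST(B' r) = { k, y } and FIRST(λ) = { λ }.
The second is nullable but FOLLOW(B) = { $ } is disjoint from FIRST of the first.

No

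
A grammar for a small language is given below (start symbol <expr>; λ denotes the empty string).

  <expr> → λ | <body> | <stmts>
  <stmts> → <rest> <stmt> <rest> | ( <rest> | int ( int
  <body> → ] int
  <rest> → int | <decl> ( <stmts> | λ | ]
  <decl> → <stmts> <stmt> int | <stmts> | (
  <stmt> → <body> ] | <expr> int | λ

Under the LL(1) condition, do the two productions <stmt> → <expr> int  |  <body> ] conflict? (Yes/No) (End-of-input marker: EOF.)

FIRST(<expr> int) = { (, ], int } and FIRST(<body> ]) = { ] }.
Both contain ], so the two alternatives are not disjoint — LL(1) conflict.

Yes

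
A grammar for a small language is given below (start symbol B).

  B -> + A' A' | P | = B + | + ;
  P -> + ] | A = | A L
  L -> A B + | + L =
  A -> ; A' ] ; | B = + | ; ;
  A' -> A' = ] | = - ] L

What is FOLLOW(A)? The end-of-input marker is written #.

In P -> A =: add FIRST(=) = { = }.
In P -> A L: add FIRST(L) = { +, ;, = }.
In L -> A B +: add FIRST(B +) = { +, ;, = }.
Union: FOLLOW(A) = { +, ;, = }.

{ +, ;, = }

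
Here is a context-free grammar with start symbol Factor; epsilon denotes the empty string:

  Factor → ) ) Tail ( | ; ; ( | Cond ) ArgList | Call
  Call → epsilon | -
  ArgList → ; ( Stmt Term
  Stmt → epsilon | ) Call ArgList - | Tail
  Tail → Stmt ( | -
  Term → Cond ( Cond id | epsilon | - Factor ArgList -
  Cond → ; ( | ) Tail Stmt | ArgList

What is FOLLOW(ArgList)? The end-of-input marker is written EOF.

{ EOF, (, ), -, ;, id }

In Factor → Cond ) ArgList: ArgList is at the end, add FOLLOW(Factor) = { EOF, ; }.
In Stmt → ) Call ArgList -: add FIRST(-) = { - }.
In Term → - Factor ArgList -: add FIRST(-) = { - }.
In Cond → ArgList: ArgList is at the end, add FOLLOW(Cond) = { (, ), id }.
Union: FOLLOW(ArgList) = { EOF, (, ), -, ;, id }.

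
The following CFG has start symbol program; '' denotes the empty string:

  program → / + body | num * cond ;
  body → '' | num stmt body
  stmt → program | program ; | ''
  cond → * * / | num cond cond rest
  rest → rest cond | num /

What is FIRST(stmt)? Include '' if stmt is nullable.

From stmt → program: add FIRST(program) = { /, num }.
From stmt → program ;: add FIRST(program) = { /, num }.
stmt → '' contributes ''.
Union: FIRST(stmt) = { /, num, '' }.

{ /, num, '' }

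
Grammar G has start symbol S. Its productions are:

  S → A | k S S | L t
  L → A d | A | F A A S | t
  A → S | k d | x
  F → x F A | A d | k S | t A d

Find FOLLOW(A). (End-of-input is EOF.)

In S → A: A is at the end, add FOLLOW(S) = { EOF, d, k, t, x }.
In L → A d: add FIRST(d) = { d }.
In L → A: A is at the end, add FOLLOW(L) = { t }.
In L → F A A S: add FIRST(A S) = { k, t, x }.
In L → F A A S: add FIRST(S) = { k, t, x }.
In F → x F A: A is at the end, add FOLLOW(F) = { k, t, x }.
In F → A d: add FIRST(d) = { d }.
In F → t A d: add FIRST(d) = { d }.
Union: FOLLOW(A) = { EOF, d, k, t, x }.

{ EOF, d, k, t, x }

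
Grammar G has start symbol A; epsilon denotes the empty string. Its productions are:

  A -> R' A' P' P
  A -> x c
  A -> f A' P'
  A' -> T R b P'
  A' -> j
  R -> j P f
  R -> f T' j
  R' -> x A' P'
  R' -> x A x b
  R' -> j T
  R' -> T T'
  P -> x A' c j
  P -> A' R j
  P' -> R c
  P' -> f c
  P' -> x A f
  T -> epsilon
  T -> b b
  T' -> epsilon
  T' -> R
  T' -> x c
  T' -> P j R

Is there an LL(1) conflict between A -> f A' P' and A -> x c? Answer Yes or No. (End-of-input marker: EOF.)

No

FIRST(f A' P') = { f } and FIRST(x c) = { x }.
The FIRST sets are disjoint and neither alternative is nullable — no conflict.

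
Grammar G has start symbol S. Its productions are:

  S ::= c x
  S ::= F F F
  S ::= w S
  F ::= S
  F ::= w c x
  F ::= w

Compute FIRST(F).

From F ::= S: add FIRST(S) = { c, w }.
F ::= w c x contributes {w}.
F ::= w contributes {w}.
Union: FIRST(F) = { c, w }.

{ c, w }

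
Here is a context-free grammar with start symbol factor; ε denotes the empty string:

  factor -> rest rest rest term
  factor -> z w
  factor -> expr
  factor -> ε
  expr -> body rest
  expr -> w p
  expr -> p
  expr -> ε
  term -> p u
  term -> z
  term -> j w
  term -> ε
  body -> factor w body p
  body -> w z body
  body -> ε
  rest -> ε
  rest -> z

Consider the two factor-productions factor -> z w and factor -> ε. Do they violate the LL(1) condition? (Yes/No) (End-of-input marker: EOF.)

FIRST(z w) = { z } and FIRST(ε) = { ε }.
The second is nullable but FOLLOW(factor) = { EOF, w } is disjoint from FIRST of the first.

No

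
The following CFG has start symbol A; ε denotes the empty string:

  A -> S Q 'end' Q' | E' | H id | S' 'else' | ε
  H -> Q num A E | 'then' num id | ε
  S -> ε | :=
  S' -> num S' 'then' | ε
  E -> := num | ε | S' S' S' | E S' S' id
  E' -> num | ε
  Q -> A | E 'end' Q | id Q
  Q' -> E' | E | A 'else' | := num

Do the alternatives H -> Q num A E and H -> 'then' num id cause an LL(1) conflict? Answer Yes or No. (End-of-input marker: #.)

FIRST(Q num A E) = { 'else', 'end', 'then', :=, id, num } and FIRST('then' num id) = { 'then' }.
Both contain 'then', so the two alternatives are not disjoint — LL(1) conflict.

Yes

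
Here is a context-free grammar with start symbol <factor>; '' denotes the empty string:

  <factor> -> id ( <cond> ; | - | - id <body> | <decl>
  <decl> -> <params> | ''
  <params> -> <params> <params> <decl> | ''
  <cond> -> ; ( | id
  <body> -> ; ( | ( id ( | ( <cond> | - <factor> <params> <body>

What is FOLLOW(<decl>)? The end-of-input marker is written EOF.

In <factor> -> <decl>: <decl> is at the end, add FOLLOW(<factor>) = { EOF, (, -, ; }.
In <params> -> <params> <params> <decl>: <decl> is at the end, add FOLLOW(<params>) = { EOF, (, -, ; }.
Union: FOLLOW(<decl>) = { EOF, (, -, ; }.

{ EOF, (, -, ; }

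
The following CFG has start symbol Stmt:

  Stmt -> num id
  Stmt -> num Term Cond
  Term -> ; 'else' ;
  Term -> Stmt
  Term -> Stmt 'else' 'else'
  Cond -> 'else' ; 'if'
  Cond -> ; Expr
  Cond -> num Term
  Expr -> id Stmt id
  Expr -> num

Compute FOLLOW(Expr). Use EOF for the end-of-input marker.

{ EOF, 'else', ;, id, num }

In Cond -> ; Expr: Expr is at the end, add FOLLOW(Cond) = { EOF, 'else', ;, id, num }.
Union: FOLLOW(Expr) = { EOF, 'else', ;, id, num }.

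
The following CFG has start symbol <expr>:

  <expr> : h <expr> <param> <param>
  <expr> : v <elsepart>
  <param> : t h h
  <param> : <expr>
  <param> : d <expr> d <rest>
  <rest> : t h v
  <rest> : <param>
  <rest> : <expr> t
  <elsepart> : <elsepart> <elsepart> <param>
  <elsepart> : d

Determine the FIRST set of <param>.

<param> : t h h contributes {t}.
From <param> : <expr>: add FIRST(<expr>) = { h, v }.
<param> : d <expr> d <rest> contributes {d}.
Union: FIRST(<param>) = { d, h, t, v }.

{ d, h, t, v }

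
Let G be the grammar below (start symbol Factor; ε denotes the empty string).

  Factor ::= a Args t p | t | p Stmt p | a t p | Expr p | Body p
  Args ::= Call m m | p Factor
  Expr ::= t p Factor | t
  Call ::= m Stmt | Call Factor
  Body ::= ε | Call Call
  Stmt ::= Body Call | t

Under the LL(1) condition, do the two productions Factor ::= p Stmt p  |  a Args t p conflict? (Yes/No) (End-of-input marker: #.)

No

FIRST(p Stmt p) = { p } and FIRST(a Args t p) = { a }.
The FIRST sets are disjoint and neither alternative is nullable — no conflict.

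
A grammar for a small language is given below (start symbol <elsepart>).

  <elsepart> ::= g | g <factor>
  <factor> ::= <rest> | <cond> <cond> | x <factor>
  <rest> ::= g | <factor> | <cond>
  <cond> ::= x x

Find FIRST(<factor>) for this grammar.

From <factor> ::= <rest>: add FIRST(<rest>) = { g, x }.
From <factor> ::= <cond> <cond>: add FIRST(<cond>) = { x }.
<factor> ::= x <factor> contributes {x}.
Union: FIRST(<factor>) = { g, x }.

{ g, x }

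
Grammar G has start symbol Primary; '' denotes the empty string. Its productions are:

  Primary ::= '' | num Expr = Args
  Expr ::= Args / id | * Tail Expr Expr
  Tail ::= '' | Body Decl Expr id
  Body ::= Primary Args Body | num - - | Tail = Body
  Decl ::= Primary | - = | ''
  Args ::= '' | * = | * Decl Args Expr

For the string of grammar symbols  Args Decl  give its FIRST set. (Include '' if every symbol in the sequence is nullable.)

{ *, -, num, '' }

Add FIRST(Args)\{''} = { * }; Args is nullable, continue.
Add FIRST(Decl)\{''} = { -, num }; Decl is nullable, continue.
Every symbol is nullable, so include ''.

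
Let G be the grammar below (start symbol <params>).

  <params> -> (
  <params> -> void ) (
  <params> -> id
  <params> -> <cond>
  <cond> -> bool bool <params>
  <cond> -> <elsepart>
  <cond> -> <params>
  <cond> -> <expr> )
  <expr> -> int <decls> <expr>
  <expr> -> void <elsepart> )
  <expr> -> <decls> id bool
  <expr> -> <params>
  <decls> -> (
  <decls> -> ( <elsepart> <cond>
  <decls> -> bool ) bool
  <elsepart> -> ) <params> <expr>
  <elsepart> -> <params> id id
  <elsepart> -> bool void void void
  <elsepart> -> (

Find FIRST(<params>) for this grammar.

{ (, ), bool, id, int, void }

<params> -> ( contributes {(}.
<params> -> void ) ( contributes {void}.
<params> -> id contributes {id}.
From <params> -> <cond>: add FIRST(<cond>) = { (, ), bool, id, int, void }.
Union: FIRST(<params>) = { (, ), bool, id, int, void }.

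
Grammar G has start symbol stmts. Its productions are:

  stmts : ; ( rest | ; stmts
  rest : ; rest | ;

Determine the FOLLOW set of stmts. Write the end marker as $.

{ $ }

stmts is the start symbol, so $ ∈ FOLLOW(stmts).
In stmts : ; stmts: stmts is at the end, add FOLLOW(stmts) = { $ }.
Union: FOLLOW(stmts) = { $ }.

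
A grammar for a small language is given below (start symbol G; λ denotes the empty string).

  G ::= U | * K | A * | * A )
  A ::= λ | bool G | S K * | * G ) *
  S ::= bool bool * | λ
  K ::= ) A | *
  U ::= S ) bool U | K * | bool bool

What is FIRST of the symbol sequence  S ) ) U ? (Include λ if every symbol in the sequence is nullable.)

{ ), bool }

Add FIRST(S)\{λ} = { bool }; S is nullable, continue.
) is a terminal; add {)} and stop.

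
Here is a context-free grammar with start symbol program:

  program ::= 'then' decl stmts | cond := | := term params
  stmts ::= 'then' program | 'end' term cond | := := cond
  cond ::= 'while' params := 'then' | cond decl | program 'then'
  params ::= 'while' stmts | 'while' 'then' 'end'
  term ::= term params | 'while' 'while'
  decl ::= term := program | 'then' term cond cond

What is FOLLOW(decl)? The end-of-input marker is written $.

In program ::= 'then' decl stmts: add FIRST(stmts) = { 'end', 'then', := }.
In cond ::= cond decl: decl is at the end, add FOLLOW(cond) = { $, 'end', 'then', 'while', := }.
Union: FOLLOW(decl) = { $, 'end', 'then', 'while', := }.

{ $, 'end', 'then', 'while', := }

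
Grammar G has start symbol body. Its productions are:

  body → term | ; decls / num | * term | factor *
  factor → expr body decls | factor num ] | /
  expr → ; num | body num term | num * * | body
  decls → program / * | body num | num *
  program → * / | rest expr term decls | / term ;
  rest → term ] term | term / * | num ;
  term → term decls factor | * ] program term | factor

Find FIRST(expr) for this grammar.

expr → ; num contributes {;}.
From expr → body num term: add FIRST(body) = { *, /, ;, num }.
expr → num * * contributes {num}.
From expr → body: add FIRST(body) = { *, /, ;, num }.
Union: FIRST(expr) = { *, /, ;, num }.

{ *, /, ;, num }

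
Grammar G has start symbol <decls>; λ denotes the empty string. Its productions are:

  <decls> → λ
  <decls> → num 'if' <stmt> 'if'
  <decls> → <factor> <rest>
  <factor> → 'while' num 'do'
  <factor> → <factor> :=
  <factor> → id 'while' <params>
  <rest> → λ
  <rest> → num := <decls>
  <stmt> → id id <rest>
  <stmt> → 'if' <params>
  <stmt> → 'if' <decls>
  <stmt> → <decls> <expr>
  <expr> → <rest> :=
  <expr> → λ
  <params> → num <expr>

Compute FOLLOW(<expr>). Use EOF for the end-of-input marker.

{ EOF, 'if', :=, num }

In <stmt> → <decls> <expr>: <expr> is at the end, add FOLLOW(<stmt>) = { 'if' }.
In <params> → num <expr>: <expr> is at the end, add FOLLOW(<params>) = { EOF, 'if', :=, num }.
Union: FOLLOW(<expr>) = { EOF, 'if', :=, num }.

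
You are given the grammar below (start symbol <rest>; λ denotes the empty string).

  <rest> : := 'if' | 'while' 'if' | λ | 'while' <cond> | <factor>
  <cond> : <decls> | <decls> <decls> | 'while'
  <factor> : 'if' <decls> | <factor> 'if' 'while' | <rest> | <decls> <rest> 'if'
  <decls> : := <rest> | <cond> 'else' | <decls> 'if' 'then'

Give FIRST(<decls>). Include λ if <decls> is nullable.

<decls> : := <rest> contributes {:=}.
From <decls> : <cond> 'else': add FIRST(<cond>) = { 'while', := }.
From <decls> : <decls> 'if' 'then': add FIRST(<decls>) = { 'while', := }.
Union: FIRST(<decls>) = { 'while', := }.

{ 'while', := }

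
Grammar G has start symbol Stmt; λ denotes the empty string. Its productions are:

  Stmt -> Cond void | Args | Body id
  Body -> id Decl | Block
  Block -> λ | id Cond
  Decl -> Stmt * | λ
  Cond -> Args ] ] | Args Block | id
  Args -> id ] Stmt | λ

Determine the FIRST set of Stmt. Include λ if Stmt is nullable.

{ ], id, void, λ }

From Stmt -> Cond void: Cond nullable, take FIRST(Cond) ∪ {void} = { ], id, void }.
From Stmt -> Args: add FIRST(Args) = { id, λ } (including λ since Args is nullable).
From Stmt -> Body id: Body nullable, take FIRST(Body) ∪ {id} = { id }.
Union: FIRST(Stmt) = { ], id, void, λ }.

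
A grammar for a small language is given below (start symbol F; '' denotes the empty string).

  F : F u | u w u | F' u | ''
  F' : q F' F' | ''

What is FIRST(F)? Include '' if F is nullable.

{ q, u, '' }

From F : F u: F nullable, take FIRST(F) ∪ {u} = { q, u }.
F : u w u contributes {u}.
From F : F' u: F' nullable, take FIRST(F') ∪ {u} = { q, u }.
F : '' contributes ''.
Union: FIRST(F) = { q, u, '' }.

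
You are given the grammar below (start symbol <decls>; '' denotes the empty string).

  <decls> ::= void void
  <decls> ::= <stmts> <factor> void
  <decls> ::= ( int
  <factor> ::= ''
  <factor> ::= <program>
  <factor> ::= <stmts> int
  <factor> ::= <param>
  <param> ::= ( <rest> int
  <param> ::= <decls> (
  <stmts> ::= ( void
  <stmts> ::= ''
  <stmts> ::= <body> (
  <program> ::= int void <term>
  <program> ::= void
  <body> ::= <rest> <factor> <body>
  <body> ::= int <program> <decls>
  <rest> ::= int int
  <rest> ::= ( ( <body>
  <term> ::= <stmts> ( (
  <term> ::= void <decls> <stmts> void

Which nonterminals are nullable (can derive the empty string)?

Directly nullable (have an ''-production): <factor>, <stmts>.
No other nonterminal has a production whose RHS symbols are all nullable.

{ <factor>, <stmts> }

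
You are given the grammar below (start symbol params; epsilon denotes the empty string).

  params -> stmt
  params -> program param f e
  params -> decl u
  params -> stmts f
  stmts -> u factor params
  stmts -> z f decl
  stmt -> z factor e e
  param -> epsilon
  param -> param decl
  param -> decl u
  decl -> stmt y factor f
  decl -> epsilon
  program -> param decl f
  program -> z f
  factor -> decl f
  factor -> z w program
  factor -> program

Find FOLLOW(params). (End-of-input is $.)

{ $, f }

params is the start symbol, so $ ∈ FOLLOW(params).
In stmts -> u factor params: params is at the end, add FOLLOW(stmts) = { f }.
Union: FOLLOW(params) = { $, f }.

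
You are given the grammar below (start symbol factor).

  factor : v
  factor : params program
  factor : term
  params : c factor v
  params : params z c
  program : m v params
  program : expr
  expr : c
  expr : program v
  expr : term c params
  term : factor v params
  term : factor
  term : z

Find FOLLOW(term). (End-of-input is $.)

In factor : term: term is at the end, add FOLLOW(factor) = { $, c, v }.
In expr : term c params: add FIRST(c params) = { c }.
Union: FOLLOW(term) = { $, c, v }.

{ $, c, v }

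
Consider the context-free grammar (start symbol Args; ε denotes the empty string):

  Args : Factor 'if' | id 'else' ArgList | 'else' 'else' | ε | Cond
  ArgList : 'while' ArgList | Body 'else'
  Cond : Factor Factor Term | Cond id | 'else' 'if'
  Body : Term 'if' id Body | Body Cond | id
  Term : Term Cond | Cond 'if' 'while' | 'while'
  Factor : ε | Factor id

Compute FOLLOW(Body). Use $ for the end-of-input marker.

In ArgList : Body 'else': add FIRST('else') = { 'else' }.
In Body : Term 'if' id Body: Body is at the end, add FOLLOW(Body) = { 'else', 'while', id }.
In Body : Body Cond: add FIRST(Cond) = { 'else', 'while', id }.
Union: FOLLOW(Body) = { 'else', 'while', id }.

{ 'else', 'while', id }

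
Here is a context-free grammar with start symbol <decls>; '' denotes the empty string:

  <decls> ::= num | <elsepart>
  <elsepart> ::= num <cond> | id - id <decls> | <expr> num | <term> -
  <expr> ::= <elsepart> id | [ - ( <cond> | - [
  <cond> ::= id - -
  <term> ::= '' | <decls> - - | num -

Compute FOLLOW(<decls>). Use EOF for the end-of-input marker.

{ EOF, -, id }

<decls> is the start symbol, so EOF ∈ FOLLOW(<decls>).
In <elsepart> ::= id - id <decls>: <decls> is at the end, add FOLLOW(<elsepart>) = { EOF, -, id }.
In <term> ::= <decls> - -: add FIRST(- -) = { - }.
Union: FOLLOW(<decls>) = { EOF, -, id }.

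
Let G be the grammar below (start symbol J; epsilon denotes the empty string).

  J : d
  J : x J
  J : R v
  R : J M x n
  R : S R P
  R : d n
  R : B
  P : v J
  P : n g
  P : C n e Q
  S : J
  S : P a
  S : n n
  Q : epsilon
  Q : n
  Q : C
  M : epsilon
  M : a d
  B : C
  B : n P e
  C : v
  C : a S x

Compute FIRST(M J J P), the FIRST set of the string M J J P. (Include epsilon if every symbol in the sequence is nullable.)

{ a, d, n, v, x }

Add FIRST(M)\{epsilon} = { a }; M is nullable, continue.
Add FIRST(J) = { a, d, n, v, x }; J is not nullable, stop.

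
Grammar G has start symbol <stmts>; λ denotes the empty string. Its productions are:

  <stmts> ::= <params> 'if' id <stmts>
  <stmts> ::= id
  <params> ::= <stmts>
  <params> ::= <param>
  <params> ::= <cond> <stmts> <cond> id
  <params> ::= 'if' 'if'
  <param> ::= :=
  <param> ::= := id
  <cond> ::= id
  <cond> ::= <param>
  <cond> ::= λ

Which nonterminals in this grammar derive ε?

Directly nullable (have an λ-production): <cond>.
No other nonterminal has a production whose RHS symbols are all nullable.

{ <cond> }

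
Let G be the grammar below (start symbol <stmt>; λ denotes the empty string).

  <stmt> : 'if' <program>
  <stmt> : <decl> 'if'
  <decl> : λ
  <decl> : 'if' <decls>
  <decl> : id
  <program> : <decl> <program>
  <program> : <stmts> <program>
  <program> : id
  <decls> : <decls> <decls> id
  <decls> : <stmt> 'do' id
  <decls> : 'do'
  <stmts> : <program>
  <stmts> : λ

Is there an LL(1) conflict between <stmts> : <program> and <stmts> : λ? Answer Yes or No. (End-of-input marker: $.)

Yes

FIRST(<program>) = { 'if', id } and FIRST(λ) = { λ }.
The second alternative is nullable and FOLLOW(<stmts>) = { 'if', id } shares 'if' with FIRST of the first — conflict.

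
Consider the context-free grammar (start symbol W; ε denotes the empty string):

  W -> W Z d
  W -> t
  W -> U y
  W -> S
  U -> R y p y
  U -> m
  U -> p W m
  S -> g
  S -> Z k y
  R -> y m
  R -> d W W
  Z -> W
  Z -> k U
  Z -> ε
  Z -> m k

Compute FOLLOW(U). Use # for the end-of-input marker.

In W -> U y: add FIRST(y) = { y }.
In Z -> k U: U is at the end, add FOLLOW(Z) = { d, k }.
Union: FOLLOW(U) = { d, k, y }.

{ d, k, y }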